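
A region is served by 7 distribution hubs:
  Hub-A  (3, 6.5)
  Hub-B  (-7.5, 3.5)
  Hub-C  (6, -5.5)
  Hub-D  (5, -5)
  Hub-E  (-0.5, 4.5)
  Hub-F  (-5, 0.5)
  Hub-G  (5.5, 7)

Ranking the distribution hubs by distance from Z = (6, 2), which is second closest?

Hub-A

Since √ is increasing, it suffices to compare squared distances:
d²(Z, Hub-A) = 9 + 20.25 = 29.25
d²(Z, Hub-B) = 182.25 + 2.25 = 184.5
d²(Z, Hub-C) = 0 + 56.25 = 56.25
d²(Z, Hub-D) = 1 + 49 = 50
d²(Z, Hub-E) = 42.25 + 6.25 = 48.5
d²(Z, Hub-F) = 121 + 2.25 = 123.25
d²(Z, Hub-G) = 0.25 + 25 = 25.25
Sorted ascending: Hub-G, Hub-A, Hub-E, … — the second-nearest is Hub-A.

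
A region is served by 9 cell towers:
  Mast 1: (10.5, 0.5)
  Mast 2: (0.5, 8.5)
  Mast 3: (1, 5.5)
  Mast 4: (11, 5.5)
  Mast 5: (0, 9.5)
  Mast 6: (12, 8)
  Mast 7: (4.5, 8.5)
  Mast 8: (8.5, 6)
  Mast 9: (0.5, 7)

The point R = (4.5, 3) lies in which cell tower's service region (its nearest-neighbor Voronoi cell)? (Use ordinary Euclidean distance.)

Since √ is increasing, it suffices to compare squared distances:
d²(R, Mast 1) = (4.5−10.5)² + (3−0.5)² = 36 + 6.25 = 42.25
d²(R, Mast 2) = (4.5−0.5)² + (3−8.5)² = 16 + 30.25 = 46.25
d²(R, Mast 3) = (4.5−1)² + (3−5.5)² = 12.25 + 6.25 = 18.5
d²(R, Mast 4) = (4.5−11)² + (3−5.5)² = 42.25 + 6.25 = 48.5
d²(R, Mast 5) = (4.5−0)² + (3−9.5)² = 20.25 + 42.25 = 62.5
d²(R, Mast 6) = (4.5−12)² + (3−8)² = 56.25 + 25 = 81.25
d²(R, Mast 7) = (4.5−4.5)² + (3−8.5)² = 0 + 30.25 = 30.25
d²(R, Mast 8) = (4.5−8.5)² + (3−6)² = 16 + 9 = 25
d²(R, Mast 9) = (4.5−0.5)² + (3−7)² = 16 + 16 = 32
The smallest is to Mast 3, so R lies in the Voronoi region of Mast 3.

Mast 3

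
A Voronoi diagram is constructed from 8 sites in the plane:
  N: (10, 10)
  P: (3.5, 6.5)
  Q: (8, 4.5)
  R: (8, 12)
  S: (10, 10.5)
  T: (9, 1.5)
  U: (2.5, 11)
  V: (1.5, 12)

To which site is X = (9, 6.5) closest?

Since √ is increasing, it suffices to compare squared distances:
|XN|² = 1 + 12.25 = 13.25
|XP|² = 30.25 + 0 = 30.25
|XQ|² = 1 + 4 = 5
|XR|² = 1 + 30.25 = 31.25
|XS|² = 1 + 16 = 17
|XT|² = 0 + 25 = 25
|XU|² = 42.25 + 20.25 = 62.5
|XV|² = 56.25 + 30.25 = 86.5
The smallest is to Q, so X lies in the Voronoi region of Q.

Q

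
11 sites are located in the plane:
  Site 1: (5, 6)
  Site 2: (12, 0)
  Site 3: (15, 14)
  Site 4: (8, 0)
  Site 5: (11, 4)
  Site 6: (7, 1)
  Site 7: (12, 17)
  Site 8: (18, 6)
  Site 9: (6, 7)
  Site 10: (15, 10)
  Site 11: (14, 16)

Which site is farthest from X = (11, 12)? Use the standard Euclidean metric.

Since √ is increasing, it suffices to compare squared distances:
d²(X, Site 1) = (11−5)² + (12−6)² = 36 + 36 = 72
d²(X, Site 2) = (11−12)² + (12−0)² = 1 + 144 = 145
d²(X, Site 3) = (11−15)² + (12−14)² = 16 + 4 = 20
d²(X, Site 4) = (11−8)² + (12−0)² = 9 + 144 = 153
d²(X, Site 5) = (11−11)² + (12−4)² = 0 + 64 = 64
d²(X, Site 6) = (11−7)² + (12−1)² = 16 + 121 = 137
d²(X, Site 7) = (11−12)² + (12−17)² = 1 + 25 = 26
d²(X, Site 8) = (11−18)² + (12−6)² = 49 + 36 = 85
d²(X, Site 9) = (11−6)² + (12−7)² = 25 + 25 = 50
d²(X, Site 10) = (11−15)² + (12−10)² = 16 + 4 = 20
d²(X, Site 11) = (11−14)² + (12−16)² = 9 + 16 = 25
The largest is to Site 4.

Site 4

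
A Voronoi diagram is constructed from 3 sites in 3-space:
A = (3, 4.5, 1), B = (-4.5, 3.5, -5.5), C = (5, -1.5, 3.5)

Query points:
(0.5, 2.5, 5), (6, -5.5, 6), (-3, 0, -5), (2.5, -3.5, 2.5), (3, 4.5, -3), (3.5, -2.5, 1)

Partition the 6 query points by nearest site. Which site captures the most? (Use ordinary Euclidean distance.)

(0.5, 2.5, 5) — d² to each: A:26.25, B:136.25, C:38.5 → nearest is A
(6, -5.5, 6) — d² to each: A:134, B:323.5, C:23.25 → nearest is C
(-3, 0, -5) — d² to each: A:92.25, B:14.75, C:138.5 → nearest is B
(2.5, -3.5, 2.5) — d² to each: A:66.5, B:162, C:11.25 → nearest is C
(3, 4.5, -3) — d² to each: A:16, B:63.5, C:82.25 → nearest is A
(3.5, -2.5, 1) — d² to each: A:49.25, B:142.25, C:9.5 → nearest is C
Tally — A:2, B:1, C:3. C captures the most (3).

C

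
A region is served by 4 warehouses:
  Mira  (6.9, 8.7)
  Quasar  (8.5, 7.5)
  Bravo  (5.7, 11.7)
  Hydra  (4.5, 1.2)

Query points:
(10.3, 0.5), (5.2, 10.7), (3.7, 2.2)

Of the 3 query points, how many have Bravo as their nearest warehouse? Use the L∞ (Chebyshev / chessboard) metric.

1

(10.3, 0.5) — d to each: Mira:8.2, Quasar:7, Bravo:11.2, Hydra:5.8 → nearest is Hydra
(5.2, 10.7) — d to each: Mira:2, Quasar:3.3, Bravo:1, Hydra:9.5 → nearest is Bravo
(3.7, 2.2) — d to each: Mira:6.5, Quasar:5.3, Bravo:9.5, Hydra:1 → nearest is Hydra
1 of the 3 points has Bravo as nearest.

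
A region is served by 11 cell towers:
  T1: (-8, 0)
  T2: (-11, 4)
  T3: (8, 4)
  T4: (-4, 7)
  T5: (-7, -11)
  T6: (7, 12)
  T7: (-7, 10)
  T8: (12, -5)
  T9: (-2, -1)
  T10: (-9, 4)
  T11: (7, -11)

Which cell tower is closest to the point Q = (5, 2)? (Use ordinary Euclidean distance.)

Compare squared distances (the ordering matches that of the actual distances):
|QT1|² = 169 + 4 = 173
|QT2|² = 256 + 4 = 260
|QT3|² = 9 + 4 = 13
|QT4|² = 81 + 25 = 106
|QT5|² = 144 + 169 = 313
|QT6|² = 4 + 100 = 104
|QT7|² = 144 + 64 = 208
|QT8|² = 49 + 49 = 98
|QT9|² = 49 + 9 = 58
d²(Q, T10) = 196 + 4 = 200
d²(Q, T11) = 4 + 169 = 173
The smallest is to T3, so Q lies in the Voronoi region of T3.

T3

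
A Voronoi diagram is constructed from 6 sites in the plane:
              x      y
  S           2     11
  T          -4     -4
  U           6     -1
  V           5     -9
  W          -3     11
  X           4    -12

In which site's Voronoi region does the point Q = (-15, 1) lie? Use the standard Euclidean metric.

Squared Euclidean distances:
|QS|² = (-15−2)² + (1−11)² = 289 + 100 = 389
|QT|² = (-15−(-4))² + (1−(-4))² = 121 + 25 = 146
|QU|² = (-15−6)² + (1−(-1))² = 441 + 4 = 445
|QV|² = (-15−5)² + (1−(-9))² = 400 + 100 = 500
|QW|² = (-15−(-3))² + (1−11)² = 144 + 100 = 244
|QX|² = (-15−4)² + (1−(-12))² = 361 + 169 = 530
The smallest is to T, so Q lies in the Voronoi region of T.

T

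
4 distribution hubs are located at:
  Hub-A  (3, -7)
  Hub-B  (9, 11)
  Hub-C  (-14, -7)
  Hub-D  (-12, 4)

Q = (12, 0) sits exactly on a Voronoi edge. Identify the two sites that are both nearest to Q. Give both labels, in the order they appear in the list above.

Squared distances from Q to each site:
d²(Q, Hub-A) = (12−3)² + (0−(-7))² = 81 + 49 = 130
d²(Q, Hub-B) = (12−9)² + (0−11)² = 9 + 121 = 130
d²(Q, Hub-C) = (12−(-14))² + (0−(-7))² = 676 + 49 = 725
d²(Q, Hub-D) = (12−(-12))² + (0−4)² = 576 + 16 = 592
Q is equidistant from Hub-A and Hub-B (both at squared distance 130), and every other site is strictly farther — so Q lies on the Hub-A–Hub-B Voronoi edge.

Hub-A and Hub-B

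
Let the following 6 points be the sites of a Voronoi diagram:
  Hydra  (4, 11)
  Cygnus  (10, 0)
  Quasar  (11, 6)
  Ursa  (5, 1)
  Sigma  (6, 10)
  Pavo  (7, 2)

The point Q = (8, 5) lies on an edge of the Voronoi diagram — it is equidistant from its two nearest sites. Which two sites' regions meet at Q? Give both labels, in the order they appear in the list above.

Squared distances from Q to each site:
d²(Q, Hydra) = (8−4)² + (5−11)² = 16 + 36 = 52
d²(Q, Cygnus) = (8−10)² + (5−0)² = 4 + 25 = 29
d²(Q, Quasar) = (8−11)² + (5−6)² = 9 + 1 = 10
d²(Q, Ursa) = (8−5)² + (5−1)² = 9 + 16 = 25
d²(Q, Sigma) = (8−6)² + (5−10)² = 4 + 25 = 29
d²(Q, Pavo) = (8−7)² + (5−2)² = 1 + 9 = 10
Q is equidistant from Quasar and Pavo (both at squared distance 10), and every other site is strictly farther — so Q lies on the Quasar–Pavo Voronoi edge.

Quasar and Pavo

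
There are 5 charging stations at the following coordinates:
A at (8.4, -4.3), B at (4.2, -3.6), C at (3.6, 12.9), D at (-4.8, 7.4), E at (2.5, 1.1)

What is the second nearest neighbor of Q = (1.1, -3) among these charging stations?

E

Squared Euclidean distances:
|QA|² = 53.29 + 1.69 = 54.98
|QB|² = 9.61 + 0.36 = 9.97
|QC|² = 6.25 + 252.81 = 259.06
|QD|² = 34.81 + 108.16 = 142.97
|QE|² = 1.96 + 16.81 = 18.77
Sorted ascending: B, E, A, … — the second-nearest is E.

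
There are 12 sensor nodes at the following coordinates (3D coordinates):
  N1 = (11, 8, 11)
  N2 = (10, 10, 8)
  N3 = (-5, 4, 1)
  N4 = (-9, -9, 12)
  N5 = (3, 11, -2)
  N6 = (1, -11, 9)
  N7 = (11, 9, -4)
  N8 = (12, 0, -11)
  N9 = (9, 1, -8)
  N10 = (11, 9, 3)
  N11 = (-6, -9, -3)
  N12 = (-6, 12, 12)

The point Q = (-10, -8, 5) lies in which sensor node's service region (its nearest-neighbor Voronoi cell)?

Since √ is increasing, it suffices to compare squared distances:
|QN1|² = 441 + 256 + 36 = 733
|QN2|² = 400 + 324 + 9 = 733
|QN3|² = 25 + 144 + 16 = 185
|QN4|² = 1 + 1 + 49 = 51
|QN5|² = 169 + 361 + 49 = 579
|QN6|² = 121 + 9 + 16 = 146
|QN7|² = 441 + 289 + 81 = 811
|QN8|² = 484 + 64 + 256 = 804
|QN9|² = 361 + 81 + 169 = 611
d²(Q, N10) = 441 + 289 + 4 = 734
d²(Q, N11) = 16 + 1 + 64 = 81
d²(Q, N12) = 16 + 400 + 49 = 465
Minimum is at N4.

N4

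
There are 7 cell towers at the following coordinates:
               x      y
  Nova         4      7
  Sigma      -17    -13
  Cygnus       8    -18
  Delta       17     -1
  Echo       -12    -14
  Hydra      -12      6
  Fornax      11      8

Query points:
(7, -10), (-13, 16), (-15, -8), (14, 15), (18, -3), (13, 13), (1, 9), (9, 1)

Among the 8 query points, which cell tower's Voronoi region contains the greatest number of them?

Fornax

(7, -10) — d² to each: Nova:298, Sigma:585, Cygnus:65, Delta:181, Echo:377, Hydra:617, Fornax:340 → nearest is Cygnus
(-13, 16) — d² to each: Nova:370, Sigma:857, Cygnus:1597, Delta:1189, Echo:901, Hydra:101, Fornax:640 → nearest is Hydra
(-15, -8) — d² to each: Nova:586, Sigma:29, Cygnus:629, Delta:1073, Echo:45, Hydra:205, Fornax:932 → nearest is Sigma
(14, 15) — d² to each: Nova:164, Sigma:1745, Cygnus:1125, Delta:265, Echo:1517, Hydra:757, Fornax:58 → nearest is Fornax
(18, -3) — d² to each: Nova:296, Sigma:1325, Cygnus:325, Delta:5, Echo:1021, Hydra:981, Fornax:170 → nearest is Delta
(13, 13) — d² to each: Nova:117, Sigma:1576, Cygnus:986, Delta:212, Echo:1354, Hydra:674, Fornax:29 → nearest is Fornax
(1, 9) — d² to each: Nova:13, Sigma:808, Cygnus:778, Delta:356, Echo:698, Hydra:178, Fornax:101 → nearest is Nova
(9, 1) — d² to each: Nova:61, Sigma:872, Cygnus:362, Delta:68, Echo:666, Hydra:466, Fornax:53 → nearest is Fornax
Tally — Nova:1, Sigma:1, Cygnus:1, Delta:1, Hydra:1, Fornax:3. Fornax captures the most (3).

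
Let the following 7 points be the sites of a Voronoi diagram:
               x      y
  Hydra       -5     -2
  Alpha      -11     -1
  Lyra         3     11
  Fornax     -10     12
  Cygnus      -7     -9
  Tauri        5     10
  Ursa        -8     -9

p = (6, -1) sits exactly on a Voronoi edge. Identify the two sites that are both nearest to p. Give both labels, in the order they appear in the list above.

Squared distances from p to each site:
d²(p, Hydra) = (6−(-5))² + (-1−(-2))² = 121 + 1 = 122
d²(p, Alpha) = (6−(-11))² + (-1−(-1))² = 289 + 0 = 289
d²(p, Lyra) = (6−3)² + (-1−11)² = 9 + 144 = 153
d²(p, Fornax) = (6−(-10))² + (-1−12)² = 256 + 169 = 425
d²(p, Cygnus) = (6−(-7))² + (-1−(-9))² = 169 + 64 = 233
d²(p, Tauri) = (6−5)² + (-1−10)² = 1 + 121 = 122
d²(p, Ursa) = (6−(-8))² + (-1−(-9))² = 196 + 64 = 260
p is equidistant from Hydra and Tauri (both at squared distance 122), and every other site is strictly farther — so p lies on the Hydra–Tauri Voronoi edge.

Hydra and Tauri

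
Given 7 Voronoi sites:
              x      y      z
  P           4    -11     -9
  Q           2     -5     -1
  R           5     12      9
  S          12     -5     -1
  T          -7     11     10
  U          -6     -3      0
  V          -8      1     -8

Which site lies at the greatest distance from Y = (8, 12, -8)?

Compare squared distances (the ordering matches that of the actual distances):
|YP|² = (8−4)² + (12−(-11))² + (-8−(-9))² = 16 + 529 + 1 = 546
|YQ|² = (8−2)² + (12−(-5))² + (-8−(-1))² = 36 + 289 + 49 = 374
|YR|² = (8−5)² + (12−12)² + (-8−9)² = 9 + 0 + 289 = 298
|YS|² = (8−12)² + (12−(-5))² + (-8−(-1))² = 16 + 289 + 49 = 354
|YT|² = (8−(-7))² + (12−11)² + (-8−10)² = 225 + 1 + 324 = 550
|YU|² = (8−(-6))² + (12−(-3))² + (-8−0)² = 196 + 225 + 64 = 485
|YV|² = (8−(-8))² + (12−1)² + (-8−(-8))² = 256 + 121 + 0 = 377
The largest is to T.

T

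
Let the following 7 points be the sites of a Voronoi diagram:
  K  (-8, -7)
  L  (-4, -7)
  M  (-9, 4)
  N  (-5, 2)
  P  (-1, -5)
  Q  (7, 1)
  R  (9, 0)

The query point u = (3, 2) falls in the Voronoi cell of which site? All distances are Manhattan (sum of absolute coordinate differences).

d(u,K) = |3−(-8)| + |2−(-7)| = 11 + 9 = 20
d(u,L) = |3−(-4)| + |2−(-7)| = 7 + 9 = 16
d(u,M) = |3−(-9)| + |2−4| = 12 + 2 = 14
d(u,N) = |3−(-5)| + |2−2| = 8 + 0 = 8
d(u,P) = |3−(-1)| + |2−(-5)| = 4 + 7 = 11
d(u,Q) = |3−7| + |2−1| = 4 + 1 = 5
d(u,R) = |3−9| + |2−0| = 6 + 2 = 8
The smallest is to Q, so u lies in the Voronoi region of Q.

Q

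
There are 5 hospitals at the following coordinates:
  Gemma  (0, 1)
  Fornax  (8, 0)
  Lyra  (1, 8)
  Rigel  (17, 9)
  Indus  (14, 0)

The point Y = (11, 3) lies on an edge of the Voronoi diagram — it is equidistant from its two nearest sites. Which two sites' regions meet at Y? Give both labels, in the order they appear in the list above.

Fornax and Indus

Squared distances from Y to each site:
d²(Y, Gemma) = (11−0)² + (3−1)² = 121 + 4 = 125
d²(Y, Fornax) = (11−8)² + (3−0)² = 9 + 9 = 18
d²(Y, Lyra) = (11−1)² + (3−8)² = 100 + 25 = 125
d²(Y, Rigel) = (11−17)² + (3−9)² = 36 + 36 = 72
d²(Y, Indus) = (11−14)² + (3−0)² = 9 + 9 = 18
Y is equidistant from Fornax and Indus (both at squared distance 18), and every other site is strictly farther — so Y lies on the Fornax–Indus Voronoi edge.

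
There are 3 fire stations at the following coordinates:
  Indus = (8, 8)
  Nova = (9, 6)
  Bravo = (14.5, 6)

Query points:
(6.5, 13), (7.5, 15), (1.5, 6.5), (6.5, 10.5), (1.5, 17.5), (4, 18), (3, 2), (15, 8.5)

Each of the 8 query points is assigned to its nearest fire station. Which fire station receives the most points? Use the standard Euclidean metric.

(6.5, 13) — d² to each: Indus:27.25, Nova:55.25, Bravo:113 → nearest is Indus
(7.5, 15) — d² to each: Indus:49.25, Nova:83.25, Bravo:130 → nearest is Indus
(1.5, 6.5) — d² to each: Indus:44.5, Nova:56.5, Bravo:169.25 → nearest is Indus
(6.5, 10.5) — d² to each: Indus:8.5, Nova:26.5, Bravo:84.25 → nearest is Indus
(1.5, 17.5) — d² to each: Indus:132.5, Nova:188.5, Bravo:301.25 → nearest is Indus
(4, 18) — d² to each: Indus:116, Nova:169, Bravo:254.25 → nearest is Indus
(3, 2) — d² to each: Indus:61, Nova:52, Bravo:148.25 → nearest is Nova
(15, 8.5) — d² to each: Indus:49.25, Nova:42.25, Bravo:6.5 → nearest is Bravo
Tally — Indus:6, Nova:1, Bravo:1. Indus captures the most (6).

Indus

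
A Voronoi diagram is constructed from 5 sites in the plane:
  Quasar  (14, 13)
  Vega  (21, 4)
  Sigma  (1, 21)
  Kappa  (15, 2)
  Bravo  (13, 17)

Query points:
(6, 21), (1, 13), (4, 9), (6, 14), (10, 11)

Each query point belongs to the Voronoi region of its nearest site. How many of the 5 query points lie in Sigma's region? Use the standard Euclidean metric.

2

(6, 21) — d² to each: Quasar:128, Vega:514, Sigma:25, Kappa:442, Bravo:65 → nearest is Sigma
(1, 13) — d² to each: Quasar:169, Vega:481, Sigma:64, Kappa:317, Bravo:160 → nearest is Sigma
(4, 9) — d² to each: Quasar:116, Vega:314, Sigma:153, Kappa:170, Bravo:145 → nearest is Quasar
(6, 14) — d² to each: Quasar:65, Vega:325, Sigma:74, Kappa:225, Bravo:58 → nearest is Bravo
(10, 11) — d² to each: Quasar:20, Vega:170, Sigma:181, Kappa:106, Bravo:45 → nearest is Quasar
2 of the 5 points have Sigma as nearest.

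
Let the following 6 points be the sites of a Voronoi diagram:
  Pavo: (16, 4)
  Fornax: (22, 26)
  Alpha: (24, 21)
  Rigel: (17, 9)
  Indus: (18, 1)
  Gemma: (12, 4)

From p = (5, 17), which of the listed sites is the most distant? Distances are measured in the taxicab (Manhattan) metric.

Indus

d(p, Pavo) = |5−16| + |17−4| = 11 + 13 = 24
d(p, Fornax) = |5−22| + |17−26| = 17 + 9 = 26
d(p, Alpha) = |5−24| + |17−21| = 19 + 4 = 23
d(p, Rigel) = |5−17| + |17−9| = 12 + 8 = 20
d(p, Indus) = |5−18| + |17−1| = 13 + 16 = 29
d(p, Gemma) = |5−12| + |17−4| = 7 + 13 = 20
The largest is to Indus.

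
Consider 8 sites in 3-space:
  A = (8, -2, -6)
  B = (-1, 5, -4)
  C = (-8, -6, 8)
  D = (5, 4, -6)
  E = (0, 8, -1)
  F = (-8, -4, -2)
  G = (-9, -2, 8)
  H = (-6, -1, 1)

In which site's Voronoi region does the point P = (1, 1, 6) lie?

H

Compare squared distances (the ordering matches that of the actual distances):
|PA|² = (1−8)² + (1−(-2))² + (6−(-6))² = 49 + 9 + 144 = 202
|PB|² = (1−(-1))² + (1−5)² + (6−(-4))² = 4 + 16 + 100 = 120
|PC|² = (1−(-8))² + (1−(-6))² + (6−8)² = 81 + 49 + 4 = 134
|PD|² = (1−5)² + (1−4)² + (6−(-6))² = 16 + 9 + 144 = 169
|PE|² = (1−0)² + (1−8)² + (6−(-1))² = 1 + 49 + 49 = 99
|PF|² = (1−(-8))² + (1−(-4))² + (6−(-2))² = 81 + 25 + 64 = 170
|PG|² = (1−(-9))² + (1−(-2))² + (6−8)² = 100 + 9 + 4 = 113
|PH|² = (1−(-6))² + (1−(-1))² + (6−1)² = 49 + 4 + 25 = 78
The smallest is to H, so P lies in the Voronoi region of H.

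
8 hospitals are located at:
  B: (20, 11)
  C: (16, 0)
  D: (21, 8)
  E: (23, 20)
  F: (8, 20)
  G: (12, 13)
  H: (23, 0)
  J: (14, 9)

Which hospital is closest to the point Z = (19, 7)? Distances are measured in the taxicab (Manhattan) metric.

D

d(Z,B) = |19−20| + |7−11| = 1 + 4 = 5
d(Z,C) = |19−16| + |7−0| = 3 + 7 = 10
d(Z,D) = |19−21| + |7−8| = 2 + 1 = 3
d(Z,E) = |19−23| + |7−20| = 4 + 13 = 17
d(Z,F) = |19−8| + |7−20| = 11 + 13 = 24
d(Z,G) = |19−12| + |7−13| = 7 + 6 = 13
d(Z,H) = |19−23| + |7−0| = 4 + 7 = 11
d(Z,J) = |19−14| + |7−9| = 5 + 2 = 7
Minimum is at D.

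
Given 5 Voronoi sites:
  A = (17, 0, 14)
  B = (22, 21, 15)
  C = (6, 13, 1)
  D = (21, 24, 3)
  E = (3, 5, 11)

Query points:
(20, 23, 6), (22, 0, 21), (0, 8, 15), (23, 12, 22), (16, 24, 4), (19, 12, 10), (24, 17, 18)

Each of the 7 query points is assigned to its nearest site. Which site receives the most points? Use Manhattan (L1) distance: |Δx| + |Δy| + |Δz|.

B

(20, 23, 6) — d to each: A:34, B:13, C:29, D:5, E:40 → nearest is D
(22, 0, 21) — d to each: A:12, B:27, C:49, D:43, E:34 → nearest is A
(0, 8, 15) — d to each: A:26, B:35, C:25, D:49, E:10 → nearest is E
(23, 12, 22) — d to each: A:26, B:17, C:39, D:33, E:38 → nearest is B
(16, 24, 4) — d to each: A:35, B:20, C:24, D:6, E:39 → nearest is D
(19, 12, 10) — d to each: A:18, B:17, C:23, D:21, E:24 → nearest is B
(24, 17, 18) — d to each: A:28, B:9, C:39, D:25, E:40 → nearest is B
Tally — A:1, B:3, D:2, E:1. B captures the most (3).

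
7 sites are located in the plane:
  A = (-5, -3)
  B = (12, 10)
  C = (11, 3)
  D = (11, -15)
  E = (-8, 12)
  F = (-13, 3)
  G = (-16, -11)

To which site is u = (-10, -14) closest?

G

Since √ is increasing, it suffices to compare squared distances:
|uA|² = 25 + 121 = 146
|uB|² = 484 + 576 = 1060
|uC|² = 441 + 289 = 730
|uD|² = 441 + 1 = 442
|uE|² = 4 + 676 = 680
|uF|² = 9 + 289 = 298
|uG|² = 36 + 9 = 45
Minimum is at G.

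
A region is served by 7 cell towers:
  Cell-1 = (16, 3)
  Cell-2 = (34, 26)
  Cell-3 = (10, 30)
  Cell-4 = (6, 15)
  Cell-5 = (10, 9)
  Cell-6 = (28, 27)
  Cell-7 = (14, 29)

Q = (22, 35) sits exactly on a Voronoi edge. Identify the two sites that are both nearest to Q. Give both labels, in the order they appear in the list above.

Cell-6 and Cell-7

Squared distances from Q to each site:
d²(Q, Cell-1) = (22−16)² + (35−3)² = 36 + 1024 = 1060
d²(Q, Cell-2) = (22−34)² + (35−26)² = 144 + 81 = 225
d²(Q, Cell-3) = (22−10)² + (35−30)² = 144 + 25 = 169
d²(Q, Cell-4) = (22−6)² + (35−15)² = 256 + 400 = 656
d²(Q, Cell-5) = (22−10)² + (35−9)² = 144 + 676 = 820
d²(Q, Cell-6) = (22−28)² + (35−27)² = 36 + 64 = 100
d²(Q, Cell-7) = (22−14)² + (35−29)² = 64 + 36 = 100
Q is equidistant from Cell-6 and Cell-7 (both at squared distance 100), and every other site is strictly farther — so Q lies on the Cell-6–Cell-7 Voronoi edge.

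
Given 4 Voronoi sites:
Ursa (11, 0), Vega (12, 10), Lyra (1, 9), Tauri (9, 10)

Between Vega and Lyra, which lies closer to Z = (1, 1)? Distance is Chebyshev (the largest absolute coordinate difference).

d(Z, Vega) = max(11, 9) = 11
d(Z, Lyra) = max(0, 8) = 8
11 > 8, so Lyra is closer.

Lyra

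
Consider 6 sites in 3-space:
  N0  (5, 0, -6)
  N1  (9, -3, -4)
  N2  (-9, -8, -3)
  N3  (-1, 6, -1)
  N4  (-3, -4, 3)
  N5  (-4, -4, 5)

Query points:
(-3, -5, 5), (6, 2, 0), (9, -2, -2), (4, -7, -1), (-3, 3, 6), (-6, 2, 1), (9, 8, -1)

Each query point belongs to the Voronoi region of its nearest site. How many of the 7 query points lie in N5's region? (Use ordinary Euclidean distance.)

(-3, -5, 5) — d² to each: N0:210, N1:229, N2:109, N3:161, N4:5, N5:2 → nearest is N5
(6, 2, 0) — d² to each: N0:41, N1:50, N2:334, N3:66, N4:126, N5:161 → nearest is N0
(9, -2, -2) — d² to each: N0:36, N1:5, N2:361, N3:165, N4:173, N5:222 → nearest is N1
(4, -7, -1) — d² to each: N0:75, N1:50, N2:174, N3:194, N4:74, N5:109 → nearest is N1
(-3, 3, 6) — d² to each: N0:217, N1:280, N2:238, N3:62, N4:58, N5:51 → nearest is N5
(-6, 2, 1) — d² to each: N0:174, N1:275, N2:125, N3:45, N4:49, N5:56 → nearest is N3
(9, 8, -1) — d² to each: N0:105, N1:130, N2:584, N3:104, N4:304, N5:349 → nearest is N3
2 of the 7 points have N5 as nearest.

2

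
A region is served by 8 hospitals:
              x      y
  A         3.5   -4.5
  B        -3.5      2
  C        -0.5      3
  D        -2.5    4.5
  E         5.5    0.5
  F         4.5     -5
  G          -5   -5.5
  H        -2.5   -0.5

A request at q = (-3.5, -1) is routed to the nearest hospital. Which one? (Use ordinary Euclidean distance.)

H

Squared Euclidean distances:
|qA|² = (-3.5−3.5)² + (-1−(-4.5))² = 49 + 12.25 = 61.25
|qB|² = (-3.5−(-3.5))² + (-1−2)² = 0 + 9 = 9
|qC|² = (-3.5−(-0.5))² + (-1−3)² = 9 + 16 = 25
|qD|² = (-3.5−(-2.5))² + (-1−4.5)² = 1 + 30.25 = 31.25
|qE|² = (-3.5−5.5)² + (-1−0.5)² = 81 + 2.25 = 83.25
|qF|² = (-3.5−4.5)² + (-1−(-5))² = 64 + 16 = 80
|qG|² = (-3.5−(-5))² + (-1−(-5.5))² = 2.25 + 20.25 = 22.5
|qH|² = (-3.5−(-2.5))² + (-1−(-0.5))² = 1 + 0.25 = 1.25
The smallest is to H, so q lies in the Voronoi region of H.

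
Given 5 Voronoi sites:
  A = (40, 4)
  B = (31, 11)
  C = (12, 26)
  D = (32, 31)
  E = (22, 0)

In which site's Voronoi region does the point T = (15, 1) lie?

Compare squared distances (the ordering matches that of the actual distances):
|TA|² = (15−40)² + (1−4)² = 625 + 9 = 634
|TB|² = (15−31)² + (1−11)² = 256 + 100 = 356
|TC|² = (15−12)² + (1−26)² = 9 + 625 = 634
|TD|² = (15−32)² + (1−31)² = 289 + 900 = 1189
|TE|² = (15−22)² + (1−0)² = 49 + 1 = 50
The smallest is to E, so T lies in the Voronoi region of E.

E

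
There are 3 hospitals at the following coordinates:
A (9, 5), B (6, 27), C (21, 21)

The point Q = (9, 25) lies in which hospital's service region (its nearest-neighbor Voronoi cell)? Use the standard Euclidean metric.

Compare squared distances (the ordering matches that of the actual distances):
|QA|² = (9−9)² + (25−5)² = 0 + 400 = 400
|QB|² = (9−6)² + (25−27)² = 9 + 4 = 13
|QC|² = (9−21)² + (25−21)² = 144 + 16 = 160
The smallest is to B, so Q lies in the Voronoi region of B.

B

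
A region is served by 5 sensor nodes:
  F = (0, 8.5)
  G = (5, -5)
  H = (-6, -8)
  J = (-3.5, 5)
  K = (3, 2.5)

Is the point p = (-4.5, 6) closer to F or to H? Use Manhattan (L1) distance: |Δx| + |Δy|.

F

d(p,F) = |-4.5−0| + |6−8.5| = 4.5 + 2.5 = 7
d(p,H) = |-4.5−(-6)| + |6−(-8)| = 1.5 + 14 = 15.5
7 < 15.5, so F is closer.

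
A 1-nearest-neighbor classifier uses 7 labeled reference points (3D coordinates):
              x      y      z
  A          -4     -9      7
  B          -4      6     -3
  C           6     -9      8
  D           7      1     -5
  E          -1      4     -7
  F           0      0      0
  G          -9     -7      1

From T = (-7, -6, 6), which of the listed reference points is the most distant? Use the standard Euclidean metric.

D

Squared Euclidean distances:
|TA|² = (-7−(-4))² + (-6−(-9))² + (6−7)² = 9 + 9 + 1 = 19
|TB|² = (-7−(-4))² + (-6−6)² + (6−(-3))² = 9 + 144 + 81 = 234
|TC|² = (-7−6)² + (-6−(-9))² + (6−8)² = 169 + 9 + 4 = 182
|TD|² = (-7−7)² + (-6−1)² + (6−(-5))² = 196 + 49 + 121 = 366
|TE|² = (-7−(-1))² + (-6−4)² + (6−(-7))² = 36 + 100 + 169 = 305
|TF|² = (-7−0)² + (-6−0)² + (6−0)² = 49 + 36 + 36 = 121
|TG|² = (-7−(-9))² + (-6−(-7))² + (6−1)² = 4 + 1 + 25 = 30
The largest is to D.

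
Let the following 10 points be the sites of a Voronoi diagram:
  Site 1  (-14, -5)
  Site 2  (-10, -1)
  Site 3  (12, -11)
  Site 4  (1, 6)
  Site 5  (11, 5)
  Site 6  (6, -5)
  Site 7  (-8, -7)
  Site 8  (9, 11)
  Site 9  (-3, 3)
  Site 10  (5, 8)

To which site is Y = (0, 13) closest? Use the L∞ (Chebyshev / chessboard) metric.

d(Y, Site 1) = max(14, 18) = 18
d(Y, Site 2) = max(10, 14) = 14
d(Y, Site 3) = max(12, 24) = 24
d(Y, Site 4) = max(1, 7) = 7
d(Y, Site 5) = max(11, 8) = 11
d(Y, Site 6) = max(6, 18) = 18
d(Y, Site 7) = max(8, 20) = 20
d(Y, Site 8) = max(9, 2) = 9
d(Y, Site 9) = max(3, 10) = 10
d(Y, Site 10) = max(5, 5) = 5
The smallest is to Site 10, so Y lies in the Voronoi region of Site 10.

Site 10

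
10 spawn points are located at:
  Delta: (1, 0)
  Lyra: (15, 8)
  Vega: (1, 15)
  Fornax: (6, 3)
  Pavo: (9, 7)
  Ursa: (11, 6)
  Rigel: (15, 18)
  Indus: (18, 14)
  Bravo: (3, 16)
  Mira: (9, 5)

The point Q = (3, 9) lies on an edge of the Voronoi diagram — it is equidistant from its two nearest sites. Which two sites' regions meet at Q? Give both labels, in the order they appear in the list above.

Squared distances from Q to each site:
d²(Q, Delta) = (3−1)² + (9−0)² = 4 + 81 = 85
d²(Q, Lyra) = (3−15)² + (9−8)² = 144 + 1 = 145
d²(Q, Vega) = (3−1)² + (9−15)² = 4 + 36 = 40
d²(Q, Fornax) = (3−6)² + (9−3)² = 9 + 36 = 45
d²(Q, Pavo) = (3−9)² + (9−7)² = 36 + 4 = 40
d²(Q, Ursa) = (3−11)² + (9−6)² = 64 + 9 = 73
d²(Q, Rigel) = (3−15)² + (9−18)² = 144 + 81 = 225
d²(Q, Indus) = (3−18)² + (9−14)² = 225 + 25 = 250
d²(Q, Bravo) = (3−3)² + (9−16)² = 0 + 49 = 49
d²(Q, Mira) = (3−9)² + (9−5)² = 36 + 16 = 52
Q is equidistant from Vega and Pavo (both at squared distance 40), and every other site is strictly farther — so Q lies on the Vega–Pavo Voronoi edge.

Vega and Pavo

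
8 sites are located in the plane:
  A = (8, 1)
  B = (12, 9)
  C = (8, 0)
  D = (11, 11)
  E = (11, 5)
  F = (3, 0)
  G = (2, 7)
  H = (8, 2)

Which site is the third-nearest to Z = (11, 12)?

Since √ is increasing, it suffices to compare squared distances:
|ZA|² = 9 + 121 = 130
|ZB|² = 1 + 9 = 10
|ZC|² = 9 + 144 = 153
|ZD|² = 0 + 1 = 1
|ZE|² = 0 + 49 = 49
|ZF|² = 64 + 144 = 208
|ZG|² = 81 + 25 = 106
|ZH|² = 9 + 100 = 109
Sorted ascending: D, B, E, G, … — the third-nearest is E.

E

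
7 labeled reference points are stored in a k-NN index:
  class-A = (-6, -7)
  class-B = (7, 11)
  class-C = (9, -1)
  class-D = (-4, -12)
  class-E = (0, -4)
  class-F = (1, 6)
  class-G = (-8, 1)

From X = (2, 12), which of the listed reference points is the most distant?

Since √ is increasing, it suffices to compare squared distances:
d²(X, class-A) = (2−(-6))² + (12−(-7))² = 64 + 361 = 425
d²(X, class-B) = (2−7)² + (12−11)² = 25 + 1 = 26
d²(X, class-C) = (2−9)² + (12−(-1))² = 49 + 169 = 218
d²(X, class-D) = (2−(-4))² + (12−(-12))² = 36 + 576 = 612
d²(X, class-E) = (2−0)² + (12−(-4))² = 4 + 256 = 260
d²(X, class-F) = (2−1)² + (12−6)² = 1 + 36 = 37
d²(X, class-G) = (2−(-8))² + (12−1)² = 100 + 121 = 221
The largest is to class-D.

class-D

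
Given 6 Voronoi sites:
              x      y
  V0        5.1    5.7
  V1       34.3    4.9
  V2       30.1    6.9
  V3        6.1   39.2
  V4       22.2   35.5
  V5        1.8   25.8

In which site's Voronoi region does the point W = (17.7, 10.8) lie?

Squared Euclidean distances:
|WV0|² = (17.7−5.1)² + (10.8−5.7)² = 158.76 + 26.01 = 184.77
|WV1|² = (17.7−34.3)² + (10.8−4.9)² = 275.56 + 34.81 = 310.37
|WV2|² = (17.7−30.1)² + (10.8−6.9)² = 153.76 + 15.21 = 168.97
|WV3|² = (17.7−6.1)² + (10.8−39.2)² = 134.56 + 806.56 = 941.12
|WV4|² = (17.7−22.2)² + (10.8−35.5)² = 20.25 + 610.09 = 630.34
|WV5|² = (17.7−1.8)² + (10.8−25.8)² = 252.81 + 225 = 477.81
Minimum is at V2.

V2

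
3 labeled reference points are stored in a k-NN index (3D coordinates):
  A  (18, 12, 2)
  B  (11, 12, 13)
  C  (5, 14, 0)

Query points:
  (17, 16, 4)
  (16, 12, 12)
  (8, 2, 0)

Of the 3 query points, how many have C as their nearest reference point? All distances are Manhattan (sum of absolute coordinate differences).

1

(17, 16, 4) — d to each: A:7, B:19, C:18 → nearest is A
(16, 12, 12) — d to each: A:12, B:6, C:25 → nearest is B
(8, 2, 0) — d to each: A:22, B:26, C:15 → nearest is C
1 of the 3 points has C as nearest.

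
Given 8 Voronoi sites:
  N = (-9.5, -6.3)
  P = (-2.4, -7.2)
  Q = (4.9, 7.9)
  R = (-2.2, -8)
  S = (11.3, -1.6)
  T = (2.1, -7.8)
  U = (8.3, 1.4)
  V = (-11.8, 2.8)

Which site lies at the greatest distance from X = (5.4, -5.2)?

Squared Euclidean distances:
|XN|² = (5.4−(-9.5))² + (-5.2−(-6.3))² = 222.01 + 1.21 = 223.22
|XP|² = (5.4−(-2.4))² + (-5.2−(-7.2))² = 60.84 + 4 = 64.84
|XQ|² = (5.4−4.9)² + (-5.2−7.9)² = 0.25 + 171.61 = 171.86
|XR|² = (5.4−(-2.2))² + (-5.2−(-8))² = 57.76 + 7.84 = 65.6
|XS|² = (5.4−11.3)² + (-5.2−(-1.6))² = 34.81 + 12.96 = 47.77
|XT|² = (5.4−2.1)² + (-5.2−(-7.8))² = 10.89 + 6.76 = 17.65
|XU|² = (5.4−8.3)² + (-5.2−1.4)² = 8.41 + 43.56 = 51.97
|XV|² = (5.4−(-11.8))² + (-5.2−2.8)² = 295.84 + 64 = 359.84
The largest is to V.

V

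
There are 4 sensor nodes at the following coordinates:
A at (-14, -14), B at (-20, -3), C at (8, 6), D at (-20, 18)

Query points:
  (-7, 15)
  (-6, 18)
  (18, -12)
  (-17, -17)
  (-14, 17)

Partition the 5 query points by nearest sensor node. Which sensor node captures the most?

D

(-7, 15) — d² to each: A:890, B:493, C:306, D:178 → nearest is D
(-6, 18) — d² to each: A:1088, B:637, C:340, D:196 → nearest is D
(18, -12) — d² to each: A:1028, B:1525, C:424, D:2344 → nearest is C
(-17, -17) — d² to each: A:18, B:205, C:1154, D:1234 → nearest is A
(-14, 17) — d² to each: A:961, B:436, C:605, D:37 → nearest is D
Tally — A:1, C:1, D:3. D captures the most (3).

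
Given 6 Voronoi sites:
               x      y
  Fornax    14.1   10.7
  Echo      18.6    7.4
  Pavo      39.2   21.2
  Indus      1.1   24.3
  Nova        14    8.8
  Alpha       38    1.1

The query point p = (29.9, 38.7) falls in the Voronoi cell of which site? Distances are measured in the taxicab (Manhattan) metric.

d(p, Fornax) = |29.9−14.1| + |38.7−10.7| = 15.8 + 28 = 43.8
d(p, Echo) = |29.9−18.6| + |38.7−7.4| = 11.3 + 31.3 = 42.6
d(p, Pavo) = |29.9−39.2| + |38.7−21.2| = 9.3 + 17.5 = 26.8
d(p, Indus) = |29.9−1.1| + |38.7−24.3| = 28.8 + 14.4 = 43.2
d(p, Nova) = |29.9−14| + |38.7−8.8| = 15.9 + 29.9 = 45.8
d(p, Alpha) = |29.9−38| + |38.7−1.1| = 8.1 + 37.6 = 45.7
The smallest is to Pavo, so p lies in the Voronoi region of Pavo.

Pavo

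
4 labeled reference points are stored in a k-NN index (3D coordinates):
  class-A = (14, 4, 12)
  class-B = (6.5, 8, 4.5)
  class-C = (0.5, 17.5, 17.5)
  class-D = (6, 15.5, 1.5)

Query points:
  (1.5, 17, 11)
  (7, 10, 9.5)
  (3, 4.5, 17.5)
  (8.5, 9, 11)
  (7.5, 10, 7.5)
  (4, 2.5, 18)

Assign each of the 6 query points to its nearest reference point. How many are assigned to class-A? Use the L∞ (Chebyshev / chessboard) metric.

3

(1.5, 17, 11) — d to each: class-A:13, class-B:9, class-C:6.5, class-D:9.5 → nearest is class-C
(7, 10, 9.5) — d to each: class-A:7, class-B:5, class-C:8, class-D:8 → nearest is class-B
(3, 4.5, 17.5) — d to each: class-A:11, class-B:13, class-C:13, class-D:16 → nearest is class-A
(8.5, 9, 11) — d to each: class-A:5.5, class-B:6.5, class-C:8.5, class-D:9.5 → nearest is class-A
(7.5, 10, 7.5) — d to each: class-A:6.5, class-B:3, class-C:10, class-D:6 → nearest is class-B
(4, 2.5, 18) — d to each: class-A:10, class-B:13.5, class-C:15, class-D:16.5 → nearest is class-A
3 of the 6 points have class-A as nearest.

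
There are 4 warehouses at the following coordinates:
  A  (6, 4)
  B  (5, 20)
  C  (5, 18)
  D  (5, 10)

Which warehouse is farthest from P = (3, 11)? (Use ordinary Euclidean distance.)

Squared Euclidean distances:
|PA|² = (3−6)² + (11−4)² = 9 + 49 = 58
|PB|² = (3−5)² + (11−20)² = 4 + 81 = 85
|PC|² = (3−5)² + (11−18)² = 4 + 49 = 53
|PD|² = (3−5)² + (11−10)² = 4 + 1 = 5
The largest is to B.

B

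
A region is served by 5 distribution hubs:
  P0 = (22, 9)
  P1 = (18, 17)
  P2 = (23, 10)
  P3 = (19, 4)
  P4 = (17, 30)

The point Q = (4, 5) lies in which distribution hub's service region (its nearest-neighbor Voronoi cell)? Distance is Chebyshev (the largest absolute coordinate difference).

d(Q,P0) = max(18, 4) = 18
d(Q,P1) = max(14, 12) = 14
d(Q,P2) = max(19, 5) = 19
d(Q,P3) = max(15, 1) = 15
d(Q,P4) = max(13, 25) = 25
The smallest is to P1, so Q lies in the Voronoi region of P1.

P1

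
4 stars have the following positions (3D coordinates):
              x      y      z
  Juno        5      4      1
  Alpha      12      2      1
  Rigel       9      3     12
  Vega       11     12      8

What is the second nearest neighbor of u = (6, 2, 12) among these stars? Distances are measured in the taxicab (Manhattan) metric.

d(u, Juno) = |6−5| + |2−4| + |12−1| = 1 + 2 + 11 = 14
d(u, Alpha) = |6−12| + |2−2| + |12−1| = 6 + 0 + 11 = 17
d(u, Rigel) = |6−9| + |2−3| + |12−12| = 3 + 1 + 0 = 4
d(u, Vega) = |6−11| + |2−12| + |12−8| = 5 + 10 + 4 = 19
Sorted ascending: Rigel, Juno, Alpha, … — the second-nearest is Juno.

Juno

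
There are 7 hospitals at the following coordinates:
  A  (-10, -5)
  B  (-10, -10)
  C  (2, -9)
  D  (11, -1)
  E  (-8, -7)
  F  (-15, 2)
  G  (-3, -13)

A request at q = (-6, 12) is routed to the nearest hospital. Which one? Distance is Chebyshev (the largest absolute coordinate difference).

F

d(q,A) = max(4, 17) = 17
d(q,B) = max(4, 22) = 22
d(q,C) = max(8, 21) = 21
d(q,D) = max(17, 13) = 17
d(q,E) = max(2, 19) = 19
d(q,F) = max(9, 10) = 10
d(q,G) = max(3, 25) = 25
Minimum is at F.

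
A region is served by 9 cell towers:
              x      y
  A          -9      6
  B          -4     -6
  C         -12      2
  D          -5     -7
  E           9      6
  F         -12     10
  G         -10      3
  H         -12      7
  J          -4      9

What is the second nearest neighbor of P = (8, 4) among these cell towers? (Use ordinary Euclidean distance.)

J

Since √ is increasing, it suffices to compare squared distances:
|PA|² = (8−(-9))² + (4−6)² = 289 + 4 = 293
|PB|² = (8−(-4))² + (4−(-6))² = 144 + 100 = 244
|PC|² = (8−(-12))² + (4−2)² = 400 + 4 = 404
|PD|² = (8−(-5))² + (4−(-7))² = 169 + 121 = 290
|PE|² = (8−9)² + (4−6)² = 1 + 4 = 5
|PF|² = (8−(-12))² + (4−10)² = 400 + 36 = 436
|PG|² = (8−(-10))² + (4−3)² = 324 + 1 = 325
|PH|² = (8−(-12))² + (4−7)² = 400 + 9 = 409
|PJ|² = (8−(-4))² + (4−9)² = 144 + 25 = 169
Sorted ascending: E, J, B, … — the second-nearest is J.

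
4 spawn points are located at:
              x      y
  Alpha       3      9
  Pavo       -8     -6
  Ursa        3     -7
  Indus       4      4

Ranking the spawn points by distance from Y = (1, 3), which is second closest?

Since √ is increasing, it suffices to compare squared distances:
d²(Y, Alpha) = 4 + 36 = 40
d²(Y, Pavo) = 81 + 81 = 162
d²(Y, Ursa) = 4 + 100 = 104
d²(Y, Indus) = 9 + 1 = 10
Sorted ascending: Indus, Alpha, Ursa, … — the second-nearest is Alpha.

Alpha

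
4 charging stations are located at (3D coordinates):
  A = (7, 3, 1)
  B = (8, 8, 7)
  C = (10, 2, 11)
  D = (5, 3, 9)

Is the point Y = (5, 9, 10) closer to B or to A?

Compare squared distances:
|YB|² = (5−8)² + (9−8)² + (10−7)² = 9 + 1 + 9 = 19
|YA|² = (5−7)² + (9−3)² + (10−1)² = 4 + 36 + 81 = 121
19 < 121, so B is closer.

B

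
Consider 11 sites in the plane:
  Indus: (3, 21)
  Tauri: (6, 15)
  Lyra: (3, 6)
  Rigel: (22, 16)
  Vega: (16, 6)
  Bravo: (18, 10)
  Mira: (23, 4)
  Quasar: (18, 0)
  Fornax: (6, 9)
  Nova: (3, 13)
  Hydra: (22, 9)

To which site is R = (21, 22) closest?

Since √ is increasing, it suffices to compare squared distances:
d²(R, Indus) = 324 + 1 = 325
d²(R, Tauri) = 225 + 49 = 274
d²(R, Lyra) = 324 + 256 = 580
d²(R, Rigel) = 1 + 36 = 37
d²(R, Vega) = 25 + 256 = 281
d²(R, Bravo) = 9 + 144 = 153
d²(R, Mira) = 4 + 324 = 328
d²(R, Quasar) = 9 + 484 = 493
d²(R, Fornax) = 225 + 169 = 394
d²(R, Nova) = 324 + 81 = 405
d²(R, Hydra) = 1 + 169 = 170
Rigel is nearest.

Rigel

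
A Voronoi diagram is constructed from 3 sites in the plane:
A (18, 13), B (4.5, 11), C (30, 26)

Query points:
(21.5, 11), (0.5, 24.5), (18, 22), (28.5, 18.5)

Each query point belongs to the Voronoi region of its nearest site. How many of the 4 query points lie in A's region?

2

(21.5, 11) — d² to each: A:16.25, B:289, C:297.25 → nearest is A
(0.5, 24.5) — d² to each: A:438.5, B:198.25, C:872.5 → nearest is B
(18, 22) — d² to each: A:81, B:303.25, C:160 → nearest is A
(28.5, 18.5) — d² to each: A:140.5, B:632.25, C:58.5 → nearest is C
2 of the 4 points have A as nearest.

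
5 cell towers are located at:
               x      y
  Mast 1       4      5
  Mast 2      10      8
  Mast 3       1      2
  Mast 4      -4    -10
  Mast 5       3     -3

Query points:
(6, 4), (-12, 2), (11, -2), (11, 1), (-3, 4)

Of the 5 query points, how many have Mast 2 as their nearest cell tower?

1

(6, 4) — d² to each: Mast 1:5, Mast 2:32, Mast 3:29, Mast 4:296, Mast 5:58 → nearest is Mast 1
(-12, 2) — d² to each: Mast 1:265, Mast 2:520, Mast 3:169, Mast 4:208, Mast 5:250 → nearest is Mast 3
(11, -2) — d² to each: Mast 1:98, Mast 2:101, Mast 3:116, Mast 4:289, Mast 5:65 → nearest is Mast 5
(11, 1) — d² to each: Mast 1:65, Mast 2:50, Mast 3:101, Mast 4:346, Mast 5:80 → nearest is Mast 2
(-3, 4) — d² to each: Mast 1:50, Mast 2:185, Mast 3:20, Mast 4:197, Mast 5:85 → nearest is Mast 3
1 of the 5 points has Mast 2 as nearest.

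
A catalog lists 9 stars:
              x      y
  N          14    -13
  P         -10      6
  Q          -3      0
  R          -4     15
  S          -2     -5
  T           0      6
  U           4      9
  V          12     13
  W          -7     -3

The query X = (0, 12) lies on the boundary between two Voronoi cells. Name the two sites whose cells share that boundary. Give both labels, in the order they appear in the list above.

R and U

Squared distances from X to each site:
|XN|² = 196 + 625 = 821
|XP|² = 100 + 36 = 136
|XQ|² = 9 + 144 = 153
|XR|² = 16 + 9 = 25
|XS|² = 4 + 289 = 293
|XT|² = 0 + 36 = 36
|XU|² = 16 + 9 = 25
|XV|² = 144 + 1 = 145
|XW|² = 49 + 225 = 274
X is equidistant from R and U (both at squared distance 25), and every other site is strictly farther — so X lies on the R–U Voronoi edge.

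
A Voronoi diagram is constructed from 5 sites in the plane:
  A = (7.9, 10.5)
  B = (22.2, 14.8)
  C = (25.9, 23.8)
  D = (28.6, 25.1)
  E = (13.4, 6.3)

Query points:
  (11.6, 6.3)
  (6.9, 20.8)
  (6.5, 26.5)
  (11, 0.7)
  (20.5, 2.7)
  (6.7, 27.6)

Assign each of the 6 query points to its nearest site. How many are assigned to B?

0

(11.6, 6.3) — d² to each: A:31.33, B:184.61, C:510.74, D:642.44, E:3.24 → nearest is E
(6.9, 20.8) — d² to each: A:107.09, B:270.09, C:370, D:489.38, E:252.5 → nearest is A
(6.5, 26.5) — d² to each: A:257.96, B:383.38, C:383.65, D:490.37, E:455.65 → nearest is A
(11, 0.7) — d² to each: A:105.65, B:324.25, C:755.62, D:905.12, E:37.12 → nearest is E
(20.5, 2.7) — d² to each: A:219.6, B:149.3, C:474.37, D:567.37, E:63.37 → nearest is E
(6.7, 27.6) — d² to each: A:293.85, B:404.09, C:383.08, D:485.86, E:498.58 → nearest is A
0 of the 6 points have B as nearest.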